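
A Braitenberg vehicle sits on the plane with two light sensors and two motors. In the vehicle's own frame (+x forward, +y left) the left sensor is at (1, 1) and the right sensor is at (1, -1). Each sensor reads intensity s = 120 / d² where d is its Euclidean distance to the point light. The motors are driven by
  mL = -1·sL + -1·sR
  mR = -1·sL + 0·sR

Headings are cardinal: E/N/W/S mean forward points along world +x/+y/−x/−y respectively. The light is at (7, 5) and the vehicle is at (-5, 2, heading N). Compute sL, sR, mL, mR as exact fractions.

left sensor world pos  = (-6, 3); dL² = 173
right sensor world pos = (-4, 3); dR² = 125
sL = 120/173 = 120/173
sR = 120/125 = 24/25
mL = -1·sL + -1·sR = -7152/4325
mR = -1·sL + 0·sR = -120/173

120/173 24/25 -7152/4325 -120/173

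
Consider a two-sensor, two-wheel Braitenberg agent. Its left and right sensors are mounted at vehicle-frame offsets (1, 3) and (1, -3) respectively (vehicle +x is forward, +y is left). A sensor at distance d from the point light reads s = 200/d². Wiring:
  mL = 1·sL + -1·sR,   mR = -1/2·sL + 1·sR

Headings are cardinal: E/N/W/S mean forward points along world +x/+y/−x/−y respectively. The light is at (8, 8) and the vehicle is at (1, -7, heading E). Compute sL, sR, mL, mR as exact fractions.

left sensor world pos  = (2, -4); dL² = 180
right sensor world pos = (2, -10); dR² = 360
sL = 200/180 = 10/9
sR = 200/360 = 5/9
mL = 1·sL + -1·sR = 5/9
mR = -1/2·sL + 1·sR = 0

10/9 5/9 5/9 0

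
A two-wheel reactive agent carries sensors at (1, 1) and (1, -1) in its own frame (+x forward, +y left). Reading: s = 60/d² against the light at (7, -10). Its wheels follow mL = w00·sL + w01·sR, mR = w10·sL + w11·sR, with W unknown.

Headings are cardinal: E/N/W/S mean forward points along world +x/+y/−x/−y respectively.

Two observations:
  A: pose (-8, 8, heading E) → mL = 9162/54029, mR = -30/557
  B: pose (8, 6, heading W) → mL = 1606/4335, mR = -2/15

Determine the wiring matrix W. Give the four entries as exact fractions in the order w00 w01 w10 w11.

obs A: pose=(-8,8,E) → sL=60/557, sR=12/97, mL=9162/54029, mR=-30/557
obs B: pose=(8,6,W) → sL=4/15, sR=60/289, mL=1606/4335, mR=-2/15
sensor matrix S = [[60/557, 12/97], [4/15, 60/289]]; det S = -829568/78071905
solve [mL_A; mL_B] = S·[w00; w01] and [mR_A; mR_B] = S·[w10; w11]:
  w00 = 1, w01 = 1/2, w10 = -1/2, w11 = 0

1 1/2 -1/2 0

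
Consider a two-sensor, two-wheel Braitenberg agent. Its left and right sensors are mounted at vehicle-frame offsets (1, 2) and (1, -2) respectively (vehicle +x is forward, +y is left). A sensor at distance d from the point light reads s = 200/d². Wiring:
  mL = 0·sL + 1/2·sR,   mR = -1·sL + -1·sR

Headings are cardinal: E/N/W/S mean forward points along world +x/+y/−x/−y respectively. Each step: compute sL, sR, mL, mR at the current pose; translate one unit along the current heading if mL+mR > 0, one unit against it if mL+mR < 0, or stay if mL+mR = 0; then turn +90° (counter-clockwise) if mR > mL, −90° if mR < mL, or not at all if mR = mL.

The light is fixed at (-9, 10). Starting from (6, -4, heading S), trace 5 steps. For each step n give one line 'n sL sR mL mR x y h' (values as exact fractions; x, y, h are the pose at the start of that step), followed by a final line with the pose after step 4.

n=0: pose=(6,-4,S); sL=100/257, sR=100/197; mL=50/197, mR=-45400/50629; mL+mR=-32550/50629 → advance -1; mR−mL=-58250/50629 → turn -1·90°
n=1: pose=(6,-3,W); sL=200/421, sR=200/317; mL=100/317, mR=-147600/133457; mL+mR=-105500/133457 → advance -1; mR−mL=-189700/133457 → turn -1·90°
n=2: pose=(7,-3,N); sL=10/17, sR=50/117; mL=25/117, mR=-2020/1989; mL+mR=-1595/1989 → advance -1; mR−mL=-815/663 → turn -1·90°
n=3: pose=(7,-4,E); sL=200/433, sR=40/109; mL=20/109, mR=-39120/47197; mL+mR=-30460/47197 → advance -1; mR−mL=-47780/47197 → turn -1·90°
n=4: pose=(6,-4,S); sL=100/257, sR=100/197; mL=50/197, mR=-45400/50629; mL+mR=-32550/50629 → advance -1; mR−mL=-58250/50629 → turn -1·90°

0 100/257 100/197 50/197 -45400/50629 6 -4 S
1 200/421 200/317 100/317 -147600/133457 6 -3 W
2 10/17 50/117 25/117 -2020/1989 7 -3 N
3 200/433 40/109 20/109 -39120/47197 7 -4 E
4 100/257 100/197 50/197 -45400/50629 6 -4 S
final 6 -3 W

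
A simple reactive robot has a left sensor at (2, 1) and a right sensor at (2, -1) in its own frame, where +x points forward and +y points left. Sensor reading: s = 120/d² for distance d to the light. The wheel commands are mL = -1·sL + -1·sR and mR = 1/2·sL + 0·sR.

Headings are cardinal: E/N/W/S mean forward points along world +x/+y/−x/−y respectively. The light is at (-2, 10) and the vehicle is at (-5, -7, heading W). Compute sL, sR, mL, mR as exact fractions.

left sensor world pos  = (-7, -8); dL² = 349
right sensor world pos = (-7, -6); dR² = 281
sL = 120/349 = 120/349
sR = 120/281 = 120/281
mL = -1·sL + -1·sR = -75600/98069
mR = 1/2·sL + 0·sR = 60/349

120/349 120/281 -75600/98069 60/349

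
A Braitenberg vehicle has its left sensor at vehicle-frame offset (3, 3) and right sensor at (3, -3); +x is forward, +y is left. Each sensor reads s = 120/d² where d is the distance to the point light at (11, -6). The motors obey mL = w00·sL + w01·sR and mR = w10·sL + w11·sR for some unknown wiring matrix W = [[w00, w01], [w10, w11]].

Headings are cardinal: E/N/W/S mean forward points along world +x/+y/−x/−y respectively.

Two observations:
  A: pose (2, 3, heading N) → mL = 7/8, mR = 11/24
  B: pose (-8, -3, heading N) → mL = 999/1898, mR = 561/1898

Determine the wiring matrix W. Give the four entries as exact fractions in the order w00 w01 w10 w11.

1/2 1 -1/2 1

obs A: pose=(2,3,N) → sL=5/12, sR=2/3, mL=7/8, mR=11/24
obs B: pose=(-8,-3,N) → sL=3/13, sR=30/73, mL=999/1898, mR=561/1898
sensor matrix S = [[5/12, 2/3], [3/13, 30/73]]; det S = 33/1898
solve [mL_A; mL_B] = S·[w00; w01] and [mR_A; mR_B] = S·[w10; w11]:
  w00 = 1/2, w01 = 1, w10 = -1/2, w11 = 1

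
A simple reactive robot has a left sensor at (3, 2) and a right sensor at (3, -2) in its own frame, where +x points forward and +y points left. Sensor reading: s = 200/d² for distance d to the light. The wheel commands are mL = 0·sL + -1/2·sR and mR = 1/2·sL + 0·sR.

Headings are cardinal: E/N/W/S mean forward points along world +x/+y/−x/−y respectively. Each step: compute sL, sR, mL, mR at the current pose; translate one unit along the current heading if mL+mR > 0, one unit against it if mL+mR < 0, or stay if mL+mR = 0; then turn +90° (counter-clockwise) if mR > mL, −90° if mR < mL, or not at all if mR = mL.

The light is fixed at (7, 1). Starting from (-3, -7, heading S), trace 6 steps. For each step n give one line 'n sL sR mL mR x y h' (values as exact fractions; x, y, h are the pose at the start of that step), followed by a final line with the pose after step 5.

n=0: pose=(-3,-7,S); sL=40/37, sR=40/53; mL=-20/53, mR=20/37; mL+mR=320/1961 → advance +1; mR−mL=1800/1961 → turn +1·90°
n=1: pose=(-3,-8,E); sL=100/49, sR=20/17; mL=-10/17, mR=50/49; mL+mR=360/833 → advance +1; mR−mL=1340/833 → turn +1·90°
n=2: pose=(-2,-8,N); sL=200/157, sR=40/17; mL=-20/17, mR=100/157; mL+mR=-1440/2669 → advance -1; mR−mL=4840/2669 → turn +1·90°
n=3: pose=(-2,-9,W); sL=25/36, sR=25/26; mL=-25/52, mR=25/72; mL+mR=-125/936 → advance -1; mR−mL=775/936 → turn +1·90°
n=4: pose=(-1,-9,S); sL=40/41, sR=200/269; mL=-100/269, mR=20/41; mL+mR=1280/11029 → advance +1; mR−mL=9480/11029 → turn +1·90°
n=5: pose=(-1,-10,E); sL=100/53, sR=100/97; mL=-50/97, mR=50/53; mL+mR=2200/5141 → advance +1; mR−mL=7500/5141 → turn +1·90°

0 40/37 40/53 -20/53 20/37 -3 -7 S
1 100/49 20/17 -10/17 50/49 -3 -8 E
2 200/157 40/17 -20/17 100/157 -2 -8 N
3 25/36 25/26 -25/52 25/72 -2 -9 W
4 40/41 200/269 -100/269 20/41 -1 -9 S
5 100/53 100/97 -50/97 50/53 -1 -10 E
final 0 -10 N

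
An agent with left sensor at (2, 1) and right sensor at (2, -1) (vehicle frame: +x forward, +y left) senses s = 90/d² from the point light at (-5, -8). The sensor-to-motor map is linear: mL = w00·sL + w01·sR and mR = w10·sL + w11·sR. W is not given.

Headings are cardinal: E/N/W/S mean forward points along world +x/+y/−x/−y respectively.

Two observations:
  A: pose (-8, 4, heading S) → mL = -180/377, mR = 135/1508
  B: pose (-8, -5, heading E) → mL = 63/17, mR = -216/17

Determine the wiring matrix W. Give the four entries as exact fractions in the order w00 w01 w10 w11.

-1 1/2 1 -1

obs A: pose=(-8,4,S) → sL=45/52, sR=45/58, mL=-180/377, mR=135/1508
obs B: pose=(-8,-5,E) → sL=90/17, sR=18, mL=63/17, mR=-216/17
sensor matrix S = [[45/52, 45/58], [90/17, 18]]; det S = 147015/12818
solve [mL_A; mL_B] = S·[w00; w01] and [mR_A; mR_B] = S·[w10; w11]:
  w00 = -1, w01 = 1/2, w10 = 1, w11 = -1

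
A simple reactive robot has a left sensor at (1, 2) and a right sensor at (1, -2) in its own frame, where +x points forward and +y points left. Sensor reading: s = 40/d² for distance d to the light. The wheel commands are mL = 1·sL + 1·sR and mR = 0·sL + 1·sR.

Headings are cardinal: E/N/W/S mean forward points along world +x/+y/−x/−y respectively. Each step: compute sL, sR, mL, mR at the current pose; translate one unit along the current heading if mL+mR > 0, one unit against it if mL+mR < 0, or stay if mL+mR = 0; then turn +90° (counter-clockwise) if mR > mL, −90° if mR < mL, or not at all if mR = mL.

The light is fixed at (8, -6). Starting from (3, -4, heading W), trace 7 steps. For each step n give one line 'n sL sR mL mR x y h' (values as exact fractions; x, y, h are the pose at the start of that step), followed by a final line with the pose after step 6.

0 10/9 10/13 220/117 10/13 3 -4 W
1 40/73 8/5 784/365 8/5 2 -4 N
2 4/5 20/13 152/65 20/13 2 -3 E
3 40/13 40/53 2640/689 40/53 3 -3 S
4 10/9 10/13 220/117 10/13 3 -4 W
5 40/73 8/5 784/365 8/5 2 -4 N
6 4/5 20/13 152/65 20/13 2 -3 E
final 3 -3 S

n=0: pose=(3,-4,W); sL=10/9, sR=10/13; mL=220/117, mR=10/13; mL+mR=310/117 → advance +1; mR−mL=-10/9 → turn -1·90°
n=1: pose=(2,-4,N); sL=40/73, sR=8/5; mL=784/365, mR=8/5; mL+mR=1368/365 → advance +1; mR−mL=-40/73 → turn -1·90°
n=2: pose=(2,-3,E); sL=4/5, sR=20/13; mL=152/65, mR=20/13; mL+mR=252/65 → advance +1; mR−mL=-4/5 → turn -1·90°
n=3: pose=(3,-3,S); sL=40/13, sR=40/53; mL=2640/689, mR=40/53; mL+mR=3160/689 → advance +1; mR−mL=-40/13 → turn -1·90°
n=4: pose=(3,-4,W); sL=10/9, sR=10/13; mL=220/117, mR=10/13; mL+mR=310/117 → advance +1; mR−mL=-10/9 → turn -1·90°
n=5: pose=(2,-4,N); sL=40/73, sR=8/5; mL=784/365, mR=8/5; mL+mR=1368/365 → advance +1; mR−mL=-40/73 → turn -1·90°
n=6: pose=(2,-3,E); sL=4/5, sR=20/13; mL=152/65, mR=20/13; mL+mR=252/65 → advance +1; mR−mL=-4/5 → turn -1·90°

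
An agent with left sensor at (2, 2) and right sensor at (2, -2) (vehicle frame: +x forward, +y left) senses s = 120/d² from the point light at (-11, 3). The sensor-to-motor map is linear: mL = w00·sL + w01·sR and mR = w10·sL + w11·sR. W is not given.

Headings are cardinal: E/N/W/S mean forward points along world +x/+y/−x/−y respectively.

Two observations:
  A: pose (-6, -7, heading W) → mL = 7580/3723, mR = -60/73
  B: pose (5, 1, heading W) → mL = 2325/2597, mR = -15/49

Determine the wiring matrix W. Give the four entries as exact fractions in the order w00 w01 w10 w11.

obs A: pose=(-6,-7,W) → sL=40/51, sR=120/73, mL=7580/3723, mR=-60/73
obs B: pose=(5,1,W) → sL=30/53, sR=30/49, mL=2325/2597, mR=-15/49
sensor matrix S = [[40/51, 120/73], [30/53, 30/49]]; det S = -1451200/3222877
solve [mL_A; mL_B] = S·[w00; w01] and [mR_A; mR_B] = S·[w10; w11]:
  w00 = 1/2, w01 = 1, w10 = 0, w11 = -1/2

1/2 1 0 -1/2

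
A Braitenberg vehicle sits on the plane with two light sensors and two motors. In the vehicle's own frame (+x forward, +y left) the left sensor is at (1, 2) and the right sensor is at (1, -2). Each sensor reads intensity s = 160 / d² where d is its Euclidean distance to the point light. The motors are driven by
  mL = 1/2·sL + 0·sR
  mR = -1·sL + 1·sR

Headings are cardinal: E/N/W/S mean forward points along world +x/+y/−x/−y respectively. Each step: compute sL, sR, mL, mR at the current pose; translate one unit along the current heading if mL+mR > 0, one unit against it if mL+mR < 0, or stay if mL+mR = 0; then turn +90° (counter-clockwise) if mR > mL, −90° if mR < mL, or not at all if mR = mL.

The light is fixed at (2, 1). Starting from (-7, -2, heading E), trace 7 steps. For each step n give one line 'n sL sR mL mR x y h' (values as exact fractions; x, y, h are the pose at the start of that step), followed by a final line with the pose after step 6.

0 32/13 160/89 16/13 -768/1157 -7 -2 E
1 40/13 40/29 20/13 -640/377 -6 -2 S
2 160/97 160/81 80/97 2560/7857 -6 -1 W
3 80/61 16/5 40/61 576/305 -7 -1 N
4 160/109 160/101 80/109 1280/11009 -7 0 W
5 10/9 5/2 5/9 25/18 -8 0 N
6 32/25 32/25 16/25 0 -8 1 W
final -9 1 N

n=0: pose=(-7,-2,E); sL=32/13, sR=160/89; mL=16/13, mR=-768/1157; mL+mR=656/1157 → advance +1; mR−mL=-2192/1157 → turn -1·90°
n=1: pose=(-6,-2,S); sL=40/13, sR=40/29; mL=20/13, mR=-640/377; mL+mR=-60/377 → advance -1; mR−mL=-1220/377 → turn -1·90°
n=2: pose=(-6,-1,W); sL=160/97, sR=160/81; mL=80/97, mR=2560/7857; mL+mR=9040/7857 → advance +1; mR−mL=-3920/7857 → turn -1·90°
n=3: pose=(-7,-1,N); sL=80/61, sR=16/5; mL=40/61, mR=576/305; mL+mR=776/305 → advance +1; mR−mL=376/305 → turn +1·90°
n=4: pose=(-7,0,W); sL=160/109, sR=160/101; mL=80/109, mR=1280/11009; mL+mR=9360/11009 → advance +1; mR−mL=-6800/11009 → turn -1·90°
n=5: pose=(-8,0,N); sL=10/9, sR=5/2; mL=5/9, mR=25/18; mL+mR=35/18 → advance +1; mR−mL=5/6 → turn +1·90°
n=6: pose=(-8,1,W); sL=32/25, sR=32/25; mL=16/25, mR=0; mL+mR=16/25 → advance +1; mR−mL=-16/25 → turn -1·90°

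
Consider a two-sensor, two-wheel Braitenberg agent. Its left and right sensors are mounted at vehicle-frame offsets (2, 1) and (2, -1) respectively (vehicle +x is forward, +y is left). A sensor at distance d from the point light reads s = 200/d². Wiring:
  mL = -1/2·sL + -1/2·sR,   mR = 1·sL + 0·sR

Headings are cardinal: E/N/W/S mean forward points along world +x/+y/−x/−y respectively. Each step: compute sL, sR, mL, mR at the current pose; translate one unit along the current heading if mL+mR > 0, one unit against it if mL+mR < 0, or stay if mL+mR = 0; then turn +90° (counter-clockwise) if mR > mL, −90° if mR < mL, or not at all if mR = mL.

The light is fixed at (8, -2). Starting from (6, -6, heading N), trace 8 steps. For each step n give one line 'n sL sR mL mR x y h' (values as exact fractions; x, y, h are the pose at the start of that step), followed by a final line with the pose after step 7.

n=0: pose=(6,-6,N); sL=200/13, sR=40; mL=-360/13, mR=200/13; mL+mR=-160/13 → advance -1; mR−mL=560/13 → turn +1·90°
n=1: pose=(6,-7,W); sL=50/13, sR=25/4; mL=-525/104, mR=50/13; mL+mR=-125/104 → advance -1; mR−mL=925/104 → turn +1·90°
n=2: pose=(7,-7,S); sL=200/49, sR=200/53; mL=-10200/2597, mR=200/49; mL+mR=400/2597 → advance +1; mR−mL=20800/2597 → turn +1·90°
n=3: pose=(7,-8,E); sL=100/13, sR=4; mL=-76/13, mR=100/13; mL+mR=24/13 → advance +1; mR−mL=176/13 → turn +1·90°
n=4: pose=(8,-8,N); sL=200/17, sR=200/17; mL=-200/17, mR=200/17; mL+mR=0 → advance +0; mR−mL=400/17 → turn +1·90°
n=5: pose=(8,-8,W); sL=200/53, sR=200/29; mL=-8200/1537, mR=200/53; mL+mR=-2400/1537 → advance -1; mR−mL=14000/1537 → turn +1·90°
n=6: pose=(9,-8,S); sL=50/17, sR=25/8; mL=-825/272, mR=50/17; mL+mR=-25/272 → advance -1; mR−mL=1625/272 → turn +1·90°
n=7: pose=(9,-7,E); sL=8, sR=40/9; mL=-56/9, mR=8; mL+mR=16/9 → advance +1; mR−mL=128/9 → turn +1·90°

0 200/13 40 -360/13 200/13 6 -6 N
1 50/13 25/4 -525/104 50/13 6 -7 W
2 200/49 200/53 -10200/2597 200/49 7 -7 S
3 100/13 4 -76/13 100/13 7 -8 E
4 200/17 200/17 -200/17 200/17 8 -8 N
5 200/53 200/29 -8200/1537 200/53 8 -8 W
6 50/17 25/8 -825/272 50/17 9 -8 S
7 8 40/9 -56/9 8 9 -7 E
final 10 -7 N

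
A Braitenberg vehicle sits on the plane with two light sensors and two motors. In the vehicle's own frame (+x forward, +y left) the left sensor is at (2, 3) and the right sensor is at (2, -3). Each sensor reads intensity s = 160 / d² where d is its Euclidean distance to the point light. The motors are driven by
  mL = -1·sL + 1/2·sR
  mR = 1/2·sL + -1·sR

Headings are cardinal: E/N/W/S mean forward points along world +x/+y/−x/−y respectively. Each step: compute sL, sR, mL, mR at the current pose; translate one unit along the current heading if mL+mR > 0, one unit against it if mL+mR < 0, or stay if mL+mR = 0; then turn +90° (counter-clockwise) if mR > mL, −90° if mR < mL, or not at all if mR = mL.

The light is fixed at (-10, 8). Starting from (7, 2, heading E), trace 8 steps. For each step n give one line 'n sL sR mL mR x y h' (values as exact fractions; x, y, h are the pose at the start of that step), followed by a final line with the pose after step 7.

0 16/37 80/221 -2056/8177 -1192/8177 7 2 E
1 32/37 160/377 -9104/13949 112/13949 6 2 N
2 20/37 40/53 -320/1961 -950/1961 6 1 W
3 160/221 32/85 -592/1105 -16/1105 7 1 N
4 80/173 16/25 -616/4325 -1768/4325 7 0 W
5 160/261 160/477 -6160/13833 -400/13833 8 0 N
6 2/5 40/73 -46/365 -127/365 8 -1 W
7 32/61 160/533 -12176/32513 -1232/32513 9 -1 N
final 9 -2 W

n=0: pose=(7,2,E); sL=16/37, sR=80/221; mL=-2056/8177, mR=-1192/8177; mL+mR=-3248/8177 → advance -1; mR−mL=864/8177 → turn +1·90°
n=1: pose=(6,2,N); sL=32/37, sR=160/377; mL=-9104/13949, mR=112/13949; mL+mR=-8992/13949 → advance -1; mR−mL=9216/13949 → turn +1·90°
n=2: pose=(6,1,W); sL=20/37, sR=40/53; mL=-320/1961, mR=-950/1961; mL+mR=-1270/1961 → advance -1; mR−mL=-630/1961 → turn -1·90°
n=3: pose=(7,1,N); sL=160/221, sR=32/85; mL=-592/1105, mR=-16/1105; mL+mR=-608/1105 → advance -1; mR−mL=576/1105 → turn +1·90°
n=4: pose=(7,0,W); sL=80/173, sR=16/25; mL=-616/4325, mR=-1768/4325; mL+mR=-2384/4325 → advance -1; mR−mL=-1152/4325 → turn -1·90°
n=5: pose=(8,0,N); sL=160/261, sR=160/477; mL=-6160/13833, mR=-400/13833; mL+mR=-6560/13833 → advance -1; mR−mL=640/1537 → turn +1·90°
n=6: pose=(8,-1,W); sL=2/5, sR=40/73; mL=-46/365, mR=-127/365; mL+mR=-173/365 → advance -1; mR−mL=-81/365 → turn -1·90°
n=7: pose=(9,-1,N); sL=32/61, sR=160/533; mL=-12176/32513, mR=-1232/32513; mL+mR=-13408/32513 → advance -1; mR−mL=10944/32513 → turn +1·90°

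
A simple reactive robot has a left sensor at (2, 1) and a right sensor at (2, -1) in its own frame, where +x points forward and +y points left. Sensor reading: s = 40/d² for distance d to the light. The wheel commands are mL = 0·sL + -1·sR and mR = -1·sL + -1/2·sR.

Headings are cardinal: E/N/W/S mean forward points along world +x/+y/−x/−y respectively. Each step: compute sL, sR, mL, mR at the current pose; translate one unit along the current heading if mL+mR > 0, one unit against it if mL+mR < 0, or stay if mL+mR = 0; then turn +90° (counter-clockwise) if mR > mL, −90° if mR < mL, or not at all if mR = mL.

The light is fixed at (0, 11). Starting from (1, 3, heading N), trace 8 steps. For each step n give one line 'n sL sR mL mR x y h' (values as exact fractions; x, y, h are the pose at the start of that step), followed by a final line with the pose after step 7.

n=0: pose=(1,3,N); sL=10/9, sR=1; mL=-1, mR=-29/18; mL+mR=-47/18 → advance -1; mR−mL=-11/18 → turn -1·90°
n=1: pose=(1,2,E); sL=40/73, sR=40/109; mL=-40/109, mR=-5820/7957; mL+mR=-8740/7957 → advance -1; mR−mL=-2900/7957 → turn -1·90°
n=2: pose=(0,2,S); sL=20/61, sR=20/61; mL=-20/61, mR=-30/61; mL+mR=-50/61 → advance -1; mR−mL=-10/61 → turn -1·90°
n=3: pose=(0,3,W); sL=8/17, sR=40/53; mL=-40/53, mR=-764/901; mL+mR=-1444/901 → advance -1; mR−mL=-84/901 → turn -1·90°
n=4: pose=(1,3,N); sL=10/9, sR=1; mL=-1, mR=-29/18; mL+mR=-47/18 → advance -1; mR−mL=-11/18 → turn -1·90°
n=5: pose=(1,2,E); sL=40/73, sR=40/109; mL=-40/109, mR=-5820/7957; mL+mR=-8740/7957 → advance -1; mR−mL=-2900/7957 → turn -1·90°
n=6: pose=(0,2,S); sL=20/61, sR=20/61; mL=-20/61, mR=-30/61; mL+mR=-50/61 → advance -1; mR−mL=-10/61 → turn -1·90°
n=7: pose=(0,3,W); sL=8/17, sR=40/53; mL=-40/53, mR=-764/901; mL+mR=-1444/901 → advance -1; mR−mL=-84/901 → turn -1·90°

0 10/9 1 -1 -29/18 1 3 N
1 40/73 40/109 -40/109 -5820/7957 1 2 E
2 20/61 20/61 -20/61 -30/61 0 2 S
3 8/17 40/53 -40/53 -764/901 0 3 W
4 10/9 1 -1 -29/18 1 3 N
5 40/73 40/109 -40/109 -5820/7957 1 2 E
6 20/61 20/61 -20/61 -30/61 0 2 S
7 8/17 40/53 -40/53 -764/901 0 3 W
final 1 3 N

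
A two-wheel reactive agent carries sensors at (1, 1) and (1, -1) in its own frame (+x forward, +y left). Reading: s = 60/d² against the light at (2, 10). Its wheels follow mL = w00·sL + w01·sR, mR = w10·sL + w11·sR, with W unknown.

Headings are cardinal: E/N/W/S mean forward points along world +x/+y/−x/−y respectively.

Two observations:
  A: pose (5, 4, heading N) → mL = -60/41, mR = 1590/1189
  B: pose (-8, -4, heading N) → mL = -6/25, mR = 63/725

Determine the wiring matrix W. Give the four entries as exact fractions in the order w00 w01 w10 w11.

0 -1 1 -1/2

obs A: pose=(5,4,N) → sL=60/29, sR=60/41, mL=-60/41, mR=1590/1189
obs B: pose=(-8,-4,N) → sL=6/29, sR=6/25, mL=-6/25, mR=63/725
sensor matrix S = [[60/29, 60/41], [6/29, 6/25]]; det S = 1152/5945
solve [mL_A; mL_B] = S·[w00; w01] and [mR_A; mR_B] = S·[w10; w11]:
  w00 = 0, w01 = -1, w10 = 1, w11 = -1/2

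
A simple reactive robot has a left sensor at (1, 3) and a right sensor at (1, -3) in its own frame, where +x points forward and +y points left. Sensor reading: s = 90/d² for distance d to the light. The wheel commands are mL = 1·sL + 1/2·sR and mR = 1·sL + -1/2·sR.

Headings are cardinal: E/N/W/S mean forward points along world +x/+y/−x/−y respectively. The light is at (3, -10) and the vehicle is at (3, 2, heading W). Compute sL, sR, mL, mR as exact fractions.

left sensor world pos  = (2, -1); dL² = 82
right sensor world pos = (2, 5); dR² = 226
sL = 90/82 = 45/41
sR = 90/226 = 45/113
mL = 1·sL + 1/2·sR = 12015/9266
mR = 1·sL + -1/2·sR = 8325/9266

45/41 45/113 12015/9266 8325/9266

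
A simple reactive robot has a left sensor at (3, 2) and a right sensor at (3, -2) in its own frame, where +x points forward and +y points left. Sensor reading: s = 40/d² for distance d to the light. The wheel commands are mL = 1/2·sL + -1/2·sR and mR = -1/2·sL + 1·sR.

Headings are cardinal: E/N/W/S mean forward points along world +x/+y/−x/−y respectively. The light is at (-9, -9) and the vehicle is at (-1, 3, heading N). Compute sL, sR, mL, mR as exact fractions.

left sensor world pos  = (-3, 6); dL² = 261
right sensor world pos = (1, 6); dR² = 325
sL = 40/261 = 40/261
sR = 40/325 = 8/65
mL = 1/2·sL + -1/2·sR = 256/16965
mR = -1/2·sL + 1·sR = 788/16965

40/261 8/65 256/16965 788/16965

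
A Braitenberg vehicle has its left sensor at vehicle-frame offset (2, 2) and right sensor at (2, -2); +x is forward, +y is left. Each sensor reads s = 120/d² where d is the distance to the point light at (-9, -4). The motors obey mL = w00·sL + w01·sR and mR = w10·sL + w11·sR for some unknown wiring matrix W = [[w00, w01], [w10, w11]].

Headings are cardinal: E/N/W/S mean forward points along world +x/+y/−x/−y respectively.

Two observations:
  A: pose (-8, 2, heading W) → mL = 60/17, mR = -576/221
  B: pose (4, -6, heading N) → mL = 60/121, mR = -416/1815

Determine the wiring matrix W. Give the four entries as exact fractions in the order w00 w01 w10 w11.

obs A: pose=(-8,2,W) → sL=120/17, sR=24/13, mL=60/17, mR=-576/221
obs B: pose=(4,-6,N) → sL=120/121, sR=8/15, mL=60/121, mR=-416/1815
sensor matrix S = [[120/17, 24/13], [120/121, 8/15]]; det S = 51712/26741
solve [mL_A; mL_B] = S·[w00; w01] and [mR_A; mR_B] = S·[w10; w11]:
  w00 = 1/2, w01 = 0, w10 = -1/2, w11 = 1/2

1/2 0 -1/2 1/2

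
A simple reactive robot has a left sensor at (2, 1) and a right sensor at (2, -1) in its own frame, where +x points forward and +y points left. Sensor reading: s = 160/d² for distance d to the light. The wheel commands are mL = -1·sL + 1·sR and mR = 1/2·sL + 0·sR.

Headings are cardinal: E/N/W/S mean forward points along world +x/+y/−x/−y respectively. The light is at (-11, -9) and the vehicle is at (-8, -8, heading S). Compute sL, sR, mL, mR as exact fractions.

left sensor world pos  = (-7, -10); dL² = 17
right sensor world pos = (-9, -10); dR² = 5
sL = 160/17 = 160/17
sR = 160/5 = 32
mL = -1·sL + 1·sR = 384/17
mR = 1/2·sL + 0·sR = 80/17

160/17 32 384/17 80/17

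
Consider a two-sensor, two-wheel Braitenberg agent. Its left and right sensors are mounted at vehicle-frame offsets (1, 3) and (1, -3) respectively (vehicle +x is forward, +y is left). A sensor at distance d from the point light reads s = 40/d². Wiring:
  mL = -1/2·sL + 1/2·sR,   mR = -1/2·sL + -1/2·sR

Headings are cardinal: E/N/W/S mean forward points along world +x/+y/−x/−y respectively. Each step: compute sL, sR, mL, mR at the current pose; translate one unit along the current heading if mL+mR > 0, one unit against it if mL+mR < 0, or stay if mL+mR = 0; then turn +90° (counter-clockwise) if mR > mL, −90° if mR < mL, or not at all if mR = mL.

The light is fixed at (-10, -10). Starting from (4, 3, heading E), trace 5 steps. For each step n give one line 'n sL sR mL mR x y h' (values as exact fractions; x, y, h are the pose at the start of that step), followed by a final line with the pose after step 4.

0 40/481 8/65 48/2405 -248/2405 4 3 E
1 1/10 10/61 39/1220 -161/1220 3 3 S
2 8/53 40/433 -672/22949 -2792/22949 3 4 W
3 20/173 20/257 -840/44461 -4300/44461 4 4 N
4 40/481 8/65 48/2405 -248/2405 4 3 E
final 3 3 S

n=0: pose=(4,3,E); sL=40/481, sR=8/65; mL=48/2405, mR=-248/2405; mL+mR=-40/481 → advance -1; mR−mL=-8/65 → turn -1·90°
n=1: pose=(3,3,S); sL=1/10, sR=10/61; mL=39/1220, mR=-161/1220; mL+mR=-1/10 → advance -1; mR−mL=-10/61 → turn -1·90°
n=2: pose=(3,4,W); sL=8/53, sR=40/433; mL=-672/22949, mR=-2792/22949; mL+mR=-8/53 → advance -1; mR−mL=-40/433 → turn -1·90°
n=3: pose=(4,4,N); sL=20/173, sR=20/257; mL=-840/44461, mR=-4300/44461; mL+mR=-20/173 → advance -1; mR−mL=-20/257 → turn -1·90°
n=4: pose=(4,3,E); sL=40/481, sR=8/65; mL=48/2405, mR=-248/2405; mL+mR=-40/481 → advance -1; mR−mL=-8/65 → turn -1·90°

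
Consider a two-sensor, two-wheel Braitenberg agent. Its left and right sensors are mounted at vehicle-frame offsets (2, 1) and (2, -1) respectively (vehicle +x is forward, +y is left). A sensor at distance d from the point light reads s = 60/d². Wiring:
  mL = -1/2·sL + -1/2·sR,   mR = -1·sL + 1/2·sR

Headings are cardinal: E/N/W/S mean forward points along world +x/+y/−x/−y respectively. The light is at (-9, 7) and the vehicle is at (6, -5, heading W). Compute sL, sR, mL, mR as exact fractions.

30/169 6/29 -942/4901 -363/4901

left sensor world pos  = (4, -6); dL² = 338
right sensor world pos = (4, -4); dR² = 290
sL = 60/338 = 30/169
sR = 60/290 = 6/29
mL = -1/2·sL + -1/2·sR = -942/4901
mR = -1·sL + 1/2·sR = -363/4901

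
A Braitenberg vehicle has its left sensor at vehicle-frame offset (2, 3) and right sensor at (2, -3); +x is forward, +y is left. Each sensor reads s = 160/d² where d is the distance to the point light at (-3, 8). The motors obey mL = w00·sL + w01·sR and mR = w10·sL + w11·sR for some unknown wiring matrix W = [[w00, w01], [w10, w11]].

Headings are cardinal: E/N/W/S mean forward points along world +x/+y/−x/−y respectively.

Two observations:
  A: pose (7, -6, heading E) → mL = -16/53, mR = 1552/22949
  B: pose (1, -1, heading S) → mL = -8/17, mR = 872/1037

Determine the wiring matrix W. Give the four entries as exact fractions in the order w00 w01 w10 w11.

obs A: pose=(7,-6,E) → sL=32/53, sR=160/433, mL=-16/53, mR=1552/22949
obs B: pose=(1,-1,S) → sL=16/17, sR=80/61, mL=-8/17, mR=872/1037
sensor matrix S = [[32/53, 160/433], [16/17, 80/61]]; det S = 10567680/23798113
solve [mL_A; mL_B] = S·[w00; w01] and [mR_A; mR_B] = S·[w10; w11]:
  w00 = -1/2, w01 = 0, w10 = -1/2, w11 = 1

-1/2 0 -1/2 1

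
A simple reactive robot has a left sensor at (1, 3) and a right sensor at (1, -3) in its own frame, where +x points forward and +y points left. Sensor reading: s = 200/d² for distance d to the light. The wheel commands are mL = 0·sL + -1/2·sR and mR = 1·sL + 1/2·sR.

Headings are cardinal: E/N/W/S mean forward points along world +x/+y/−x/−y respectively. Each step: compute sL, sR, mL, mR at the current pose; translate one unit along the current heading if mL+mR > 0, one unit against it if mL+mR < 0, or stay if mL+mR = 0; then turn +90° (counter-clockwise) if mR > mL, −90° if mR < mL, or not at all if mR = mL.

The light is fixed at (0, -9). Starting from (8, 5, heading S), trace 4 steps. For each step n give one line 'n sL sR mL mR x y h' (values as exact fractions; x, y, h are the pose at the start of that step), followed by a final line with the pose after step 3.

0 20/29 100/97 -50/97 3390/2813 8 5 S
1 200/337 200/181 -100/181 69900/60997 8 4 E
2 25/29 10/17 -5/17 570/493 9 4 N
3 40/37 200/353 -100/353 17820/13061 9 5 W
final 8 5 S

n=0: pose=(8,5,S); sL=20/29, sR=100/97; mL=-50/97, mR=3390/2813; mL+mR=20/29 → advance +1; mR−mL=4840/2813 → turn +1·90°
n=1: pose=(8,4,E); sL=200/337, sR=200/181; mL=-100/181, mR=69900/60997; mL+mR=200/337 → advance +1; mR−mL=103600/60997 → turn +1·90°
n=2: pose=(9,4,N); sL=25/29, sR=10/17; mL=-5/17, mR=570/493; mL+mR=25/29 → advance +1; mR−mL=715/493 → turn +1·90°
n=3: pose=(9,5,W); sL=40/37, sR=200/353; mL=-100/353, mR=17820/13061; mL+mR=40/37 → advance +1; mR−mL=21520/13061 → turn +1·90°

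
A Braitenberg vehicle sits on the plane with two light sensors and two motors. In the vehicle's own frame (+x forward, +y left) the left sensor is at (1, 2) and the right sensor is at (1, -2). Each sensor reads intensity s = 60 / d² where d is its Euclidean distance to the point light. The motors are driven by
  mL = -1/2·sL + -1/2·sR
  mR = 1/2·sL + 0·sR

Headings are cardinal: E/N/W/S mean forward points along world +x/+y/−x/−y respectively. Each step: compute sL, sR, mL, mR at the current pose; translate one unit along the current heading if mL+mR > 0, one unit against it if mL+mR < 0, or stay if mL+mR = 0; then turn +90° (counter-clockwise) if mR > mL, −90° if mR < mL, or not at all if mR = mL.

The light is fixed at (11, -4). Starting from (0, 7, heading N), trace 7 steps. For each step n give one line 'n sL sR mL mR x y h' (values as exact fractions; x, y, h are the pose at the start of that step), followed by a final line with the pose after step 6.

n=0: pose=(0,7,N); sL=60/313, sR=4/15; mL=-1076/4695, mR=30/313; mL+mR=-2/15 → advance -1; mR−mL=1526/4695 → turn +1·90°
n=1: pose=(0,6,W); sL=15/52, sR=5/24; mL=-155/624, mR=15/104; mL+mR=-5/48 → advance -1; mR−mL=245/624 → turn +1·90°
n=2: pose=(1,6,S); sL=12/29, sR=4/15; mL=-148/435, mR=6/29; mL+mR=-2/15 → advance -1; mR−mL=238/435 → turn +1·90°
n=3: pose=(1,7,E); sL=6/25, sR=10/27; mL=-206/675, mR=3/25; mL+mR=-5/27 → advance -1; mR−mL=287/675 → turn +1·90°
n=4: pose=(0,7,N); sL=60/313, sR=4/15; mL=-1076/4695, mR=30/313; mL+mR=-2/15 → advance -1; mR−mL=1526/4695 → turn +1·90°
n=5: pose=(0,6,W); sL=15/52, sR=5/24; mL=-155/624, mR=15/104; mL+mR=-5/48 → advance -1; mR−mL=245/624 → turn +1·90°
n=6: pose=(1,6,S); sL=12/29, sR=4/15; mL=-148/435, mR=6/29; mL+mR=-2/15 → advance -1; mR−mL=238/435 → turn +1·90°

0 60/313 4/15 -1076/4695 30/313 0 7 N
1 15/52 5/24 -155/624 15/104 0 6 W
2 12/29 4/15 -148/435 6/29 1 6 S
3 6/25 10/27 -206/675 3/25 1 7 E
4 60/313 4/15 -1076/4695 30/313 0 7 N
5 15/52 5/24 -155/624 15/104 0 6 W
6 12/29 4/15 -148/435 6/29 1 6 S
final 1 7 E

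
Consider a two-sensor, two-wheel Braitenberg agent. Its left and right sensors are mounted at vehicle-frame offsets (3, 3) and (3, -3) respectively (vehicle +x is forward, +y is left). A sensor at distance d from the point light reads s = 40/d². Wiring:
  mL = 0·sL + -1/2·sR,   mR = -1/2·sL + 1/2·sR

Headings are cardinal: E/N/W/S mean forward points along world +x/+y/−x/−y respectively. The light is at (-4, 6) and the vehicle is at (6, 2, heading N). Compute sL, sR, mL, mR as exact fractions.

4/5 4/17 -2/17 -24/85

left sensor world pos  = (3, 5); dL² = 50
right sensor world pos = (9, 5); dR² = 170
sL = 40/50 = 4/5
sR = 40/170 = 4/17
mL = 0·sL + -1/2·sR = -2/17
mR = -1/2·sL + 1/2·sR = -24/85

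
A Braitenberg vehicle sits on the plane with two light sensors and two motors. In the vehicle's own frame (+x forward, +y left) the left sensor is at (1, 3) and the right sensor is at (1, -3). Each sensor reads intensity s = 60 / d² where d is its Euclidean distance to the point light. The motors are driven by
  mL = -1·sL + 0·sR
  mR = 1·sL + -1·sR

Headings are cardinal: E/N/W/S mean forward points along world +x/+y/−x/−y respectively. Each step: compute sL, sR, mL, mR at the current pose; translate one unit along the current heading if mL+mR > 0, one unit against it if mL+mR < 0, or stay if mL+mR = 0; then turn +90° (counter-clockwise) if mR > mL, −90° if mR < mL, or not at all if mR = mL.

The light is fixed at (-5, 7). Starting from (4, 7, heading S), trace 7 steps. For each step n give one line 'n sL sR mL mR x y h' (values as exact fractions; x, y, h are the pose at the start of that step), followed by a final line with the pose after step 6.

n=0: pose=(4,7,S); sL=12/29, sR=60/37; mL=-12/29, mR=-1296/1073; mL+mR=-60/37 → advance -1; mR−mL=-852/1073 → turn -1·90°
n=1: pose=(4,8,W); sL=15/17, sR=3/4; mL=-15/17, mR=9/68; mL+mR=-3/4 → advance -1; mR−mL=69/68 → turn +1·90°
n=2: pose=(5,8,S); sL=60/169, sR=60/49; mL=-60/169, mR=-7200/8281; mL+mR=-60/49 → advance -1; mR−mL=-4260/8281 → turn -1·90°
n=3: pose=(5,9,W); sL=30/41, sR=30/53; mL=-30/41, mR=360/2173; mL+mR=-30/53 → advance -1; mR−mL=1950/2173 → turn +1·90°
n=4: pose=(6,9,S); sL=60/197, sR=12/13; mL=-60/197, mR=-1584/2561; mL+mR=-12/13 → advance -1; mR−mL=-804/2561 → turn -1·90°
n=5: pose=(6,10,W); sL=3/5, sR=15/34; mL=-3/5, mR=27/170; mL+mR=-15/34 → advance -1; mR−mL=129/170 → turn +1·90°
n=6: pose=(7,10,S); sL=60/229, sR=12/17; mL=-60/229, mR=-1728/3893; mL+mR=-12/17 → advance -1; mR−mL=-708/3893 → turn -1·90°

0 12/29 60/37 -12/29 -1296/1073 4 7 S
1 15/17 3/4 -15/17 9/68 4 8 W
2 60/169 60/49 -60/169 -7200/8281 5 8 S
3 30/41 30/53 -30/41 360/2173 5 9 W
4 60/197 12/13 -60/197 -1584/2561 6 9 S
5 3/5 15/34 -3/5 27/170 6 10 W
6 60/229 12/17 -60/229 -1728/3893 7 10 S
final 7 11 W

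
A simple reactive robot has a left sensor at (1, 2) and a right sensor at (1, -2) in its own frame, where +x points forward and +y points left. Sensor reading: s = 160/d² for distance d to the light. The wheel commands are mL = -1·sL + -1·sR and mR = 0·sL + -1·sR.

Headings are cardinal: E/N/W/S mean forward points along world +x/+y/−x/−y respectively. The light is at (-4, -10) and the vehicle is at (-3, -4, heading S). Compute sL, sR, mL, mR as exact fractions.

80/17 80/13 -2400/221 -80/13

left sensor world pos  = (-1, -5); dL² = 34
right sensor world pos = (-5, -5); dR² = 26
sL = 160/34 = 80/17
sR = 160/26 = 80/13
mL = -1·sL + -1·sR = -2400/221
mR = 0·sL + -1·sR = -80/13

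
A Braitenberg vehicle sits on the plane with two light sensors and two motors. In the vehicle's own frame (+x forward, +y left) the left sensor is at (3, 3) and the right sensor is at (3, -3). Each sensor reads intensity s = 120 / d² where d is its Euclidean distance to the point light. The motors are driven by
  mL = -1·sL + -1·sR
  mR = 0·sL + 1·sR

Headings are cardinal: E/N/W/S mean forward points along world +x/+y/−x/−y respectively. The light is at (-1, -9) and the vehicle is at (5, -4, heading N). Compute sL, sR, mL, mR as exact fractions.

120/73 24/29 -5232/2117 24/29

left sensor world pos  = (2, -1); dL² = 73
right sensor world pos = (8, -1); dR² = 145
sL = 120/73 = 120/73
sR = 120/145 = 24/29
mL = -1·sL + -1·sR = -5232/2117
mR = 0·sL + 1·sR = 24/29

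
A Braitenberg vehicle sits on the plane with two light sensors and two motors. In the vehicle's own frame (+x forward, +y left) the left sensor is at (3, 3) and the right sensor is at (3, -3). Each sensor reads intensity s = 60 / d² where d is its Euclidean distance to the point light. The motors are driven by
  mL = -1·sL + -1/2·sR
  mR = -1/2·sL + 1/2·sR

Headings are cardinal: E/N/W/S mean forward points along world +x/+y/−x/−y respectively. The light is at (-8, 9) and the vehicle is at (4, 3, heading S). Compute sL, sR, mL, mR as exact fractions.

10/51 10/27 -175/459 40/459

left sensor world pos  = (7, 0); dL² = 306
right sensor world pos = (1, 0); dR² = 162
sL = 60/306 = 10/51
sR = 60/162 = 10/27
mL = -1·sL + -1/2·sR = -175/459
mR = -1/2·sL + 1/2·sR = 40/459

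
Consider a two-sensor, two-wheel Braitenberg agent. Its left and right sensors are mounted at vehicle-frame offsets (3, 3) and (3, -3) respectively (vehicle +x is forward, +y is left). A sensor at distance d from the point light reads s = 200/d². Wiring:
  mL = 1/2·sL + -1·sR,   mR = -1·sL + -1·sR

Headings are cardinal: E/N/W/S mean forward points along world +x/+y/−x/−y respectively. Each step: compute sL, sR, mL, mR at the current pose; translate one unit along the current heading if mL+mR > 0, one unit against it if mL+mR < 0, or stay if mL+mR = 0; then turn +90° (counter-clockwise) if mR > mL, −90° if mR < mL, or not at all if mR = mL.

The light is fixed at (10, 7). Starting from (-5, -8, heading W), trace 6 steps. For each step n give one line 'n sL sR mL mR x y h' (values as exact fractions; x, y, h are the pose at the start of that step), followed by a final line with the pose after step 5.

0 25/81 50/117 -575/2106 -775/1053 -5 -8 W
1 200/433 40/53 -12020/22949 -27920/22949 -4 -8 N
2 20/29 100/241 -490/6989 -7720/6989 -4 -9 E
3 40/101 40/137 -1300/13837 -9520/13837 -5 -9 S
4 25/81 50/117 -575/2106 -775/1053 -5 -8 W
5 200/433 40/53 -12020/22949 -27920/22949 -4 -8 N
final -4 -9 E

n=0: pose=(-5,-8,W); sL=25/81, sR=50/117; mL=-575/2106, mR=-775/1053; mL+mR=-2125/2106 → advance -1; mR−mL=-25/54 → turn -1·90°
n=1: pose=(-4,-8,N); sL=200/433, sR=40/53; mL=-12020/22949, mR=-27920/22949; mL+mR=-39940/22949 → advance -1; mR−mL=-300/433 → turn -1·90°
n=2: pose=(-4,-9,E); sL=20/29, sR=100/241; mL=-490/6989, mR=-7720/6989; mL+mR=-8210/6989 → advance -1; mR−mL=-30/29 → turn -1·90°
n=3: pose=(-5,-9,S); sL=40/101, sR=40/137; mL=-1300/13837, mR=-9520/13837; mL+mR=-10820/13837 → advance -1; mR−mL=-60/101 → turn -1·90°
n=4: pose=(-5,-8,W); sL=25/81, sR=50/117; mL=-575/2106, mR=-775/1053; mL+mR=-2125/2106 → advance -1; mR−mL=-25/54 → turn -1·90°
n=5: pose=(-4,-8,N); sL=200/433, sR=40/53; mL=-12020/22949, mR=-27920/22949; mL+mR=-39940/22949 → advance -1; mR−mL=-300/433 → turn -1·90°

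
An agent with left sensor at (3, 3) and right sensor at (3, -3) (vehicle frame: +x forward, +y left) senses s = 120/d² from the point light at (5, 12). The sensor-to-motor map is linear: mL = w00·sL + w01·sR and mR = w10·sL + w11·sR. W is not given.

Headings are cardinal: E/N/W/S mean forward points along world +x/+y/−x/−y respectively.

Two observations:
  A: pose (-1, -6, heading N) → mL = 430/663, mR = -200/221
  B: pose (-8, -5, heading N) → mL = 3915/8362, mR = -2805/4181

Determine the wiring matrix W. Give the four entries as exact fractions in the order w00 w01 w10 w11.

1 1/2 -1 -1

obs A: pose=(-1,-6,N) → sL=20/51, sR=20/39, mL=430/663, mR=-200/221
obs B: pose=(-8,-5,N) → sL=30/113, sR=15/37, mL=3915/8362, mR=-2805/4181
sensor matrix S = [[20/51, 20/39], [30/113, 15/37]]; det S = 21100/924001
solve [mL_A; mL_B] = S·[w00; w01] and [mR_A; mR_B] = S·[w10; w11]:
  w00 = 1, w01 = 1/2, w10 = -1, w11 = -1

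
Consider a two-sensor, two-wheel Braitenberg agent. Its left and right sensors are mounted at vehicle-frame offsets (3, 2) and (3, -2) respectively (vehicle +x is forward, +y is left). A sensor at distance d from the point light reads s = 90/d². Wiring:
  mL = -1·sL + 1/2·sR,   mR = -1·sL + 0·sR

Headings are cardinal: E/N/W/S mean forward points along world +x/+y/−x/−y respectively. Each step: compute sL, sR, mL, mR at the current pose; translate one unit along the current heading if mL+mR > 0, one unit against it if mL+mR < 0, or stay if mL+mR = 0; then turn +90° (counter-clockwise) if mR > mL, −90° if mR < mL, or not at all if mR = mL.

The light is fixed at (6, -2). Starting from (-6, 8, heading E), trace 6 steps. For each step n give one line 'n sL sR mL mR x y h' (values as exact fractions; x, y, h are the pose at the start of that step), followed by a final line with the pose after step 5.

0 2/5 18/29 -13/145 -2/5 -6 8 E
1 9/17 45/137 -1701/4658 -9/17 -7 8 S
2 90/337 18/85 -4617/28645 -90/337 -7 9 W
3 45/196 45/148 -1125/14504 -45/196 -6 9 N
4 2/5 18/29 -13/145 -2/5 -6 8 E
5 9/17 45/137 -1701/4658 -9/17 -7 8 S
final -7 9 W

n=0: pose=(-6,8,E); sL=2/5, sR=18/29; mL=-13/145, mR=-2/5; mL+mR=-71/145 → advance -1; mR−mL=-9/29 → turn -1·90°
n=1: pose=(-7,8,S); sL=9/17, sR=45/137; mL=-1701/4658, mR=-9/17; mL+mR=-4167/4658 → advance -1; mR−mL=-45/274 → turn -1·90°
n=2: pose=(-7,9,W); sL=90/337, sR=18/85; mL=-4617/28645, mR=-90/337; mL+mR=-12267/28645 → advance -1; mR−mL=-9/85 → turn -1·90°
n=3: pose=(-6,9,N); sL=45/196, sR=45/148; mL=-1125/14504, mR=-45/196; mL+mR=-4455/14504 → advance -1; mR−mL=-45/296 → turn -1·90°
n=4: pose=(-6,8,E); sL=2/5, sR=18/29; mL=-13/145, mR=-2/5; mL+mR=-71/145 → advance -1; mR−mL=-9/29 → turn -1·90°
n=5: pose=(-7,8,S); sL=9/17, sR=45/137; mL=-1701/4658, mR=-9/17; mL+mR=-4167/4658 → advance -1; mR−mL=-45/274 → turn -1·90°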